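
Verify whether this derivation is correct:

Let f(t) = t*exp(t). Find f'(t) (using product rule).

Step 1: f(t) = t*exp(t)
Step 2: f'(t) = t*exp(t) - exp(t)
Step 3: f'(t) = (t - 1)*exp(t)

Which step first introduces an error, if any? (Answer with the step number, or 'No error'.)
Step 2

Step 2 is incorrect due to a sign flip.
The step shows: t*exp(t) - exp(t)
The correct value should be: t*exp(t) + exp(t)

Explanation: The sign of one term was flipped: the term exp(t) was incorrectly written as -exp(t)
The later steps are derived from this incorrect expression, so the error originates in Step 2.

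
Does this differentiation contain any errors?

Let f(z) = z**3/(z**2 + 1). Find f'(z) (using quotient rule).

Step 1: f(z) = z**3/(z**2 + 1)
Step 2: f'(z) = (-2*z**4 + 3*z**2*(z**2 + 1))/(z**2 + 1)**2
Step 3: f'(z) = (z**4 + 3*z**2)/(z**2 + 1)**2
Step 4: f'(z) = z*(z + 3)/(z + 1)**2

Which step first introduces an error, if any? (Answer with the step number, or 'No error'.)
Step 4

Step 4 is incorrect due to a wrong exponent.
The step shows: z*(z + 3)/(z + 1)**2
The correct value should be: z**2*(z**2 + 3)/(z**2 + 1)**2

Explanation: The exponent 2 on z was incorrectly written as 1: the term z**2*(z**2 + 3)/(z**2 + 1)**2 was incorrectly written as z*(z + 3)/(z + 1)**2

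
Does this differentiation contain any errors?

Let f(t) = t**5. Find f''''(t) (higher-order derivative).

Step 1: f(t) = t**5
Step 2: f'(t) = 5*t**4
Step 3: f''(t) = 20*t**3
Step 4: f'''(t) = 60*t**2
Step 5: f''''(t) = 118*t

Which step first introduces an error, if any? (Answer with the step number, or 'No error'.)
Step 5

Step 5 is incorrect due to a wrong coefficient.
The step shows: 118*t
The correct value should be: 120*t

Explanation: The coefficient 120 was incorrectly written as 118: the term 120*t was incorrectly written as 118*t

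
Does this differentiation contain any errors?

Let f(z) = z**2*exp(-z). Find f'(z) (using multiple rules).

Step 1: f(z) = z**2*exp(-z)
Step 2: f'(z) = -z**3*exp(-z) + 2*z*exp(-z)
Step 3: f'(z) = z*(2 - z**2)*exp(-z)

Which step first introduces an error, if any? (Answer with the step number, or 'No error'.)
Step 2

Step 2 is incorrect due to a wrong exponent.
The step shows: -z**3*exp(-z) + 2*z*exp(-z)
The correct value should be: -z**2*exp(-z) + 2*z*exp(-z)

Explanation: The exponent 2 on z was incorrectly written as 3: the term -z**2*exp(-z) was incorrectly written as -z**3*exp(-z)
The later steps are derived from this incorrect expression, so the error originates in Step 2.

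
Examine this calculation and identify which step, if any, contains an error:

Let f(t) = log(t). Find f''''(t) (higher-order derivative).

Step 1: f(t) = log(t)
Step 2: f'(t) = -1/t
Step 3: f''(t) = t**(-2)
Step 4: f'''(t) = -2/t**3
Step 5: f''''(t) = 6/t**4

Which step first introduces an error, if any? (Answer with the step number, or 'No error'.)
Step 2

Step 2 is incorrect due to a sign flip.
The step shows: -1/t
The correct value should be: 1/t

Explanation: The sign of the whole expression was flipped: the term 1/t was incorrectly written as -1/t
The later steps are derived from this incorrect expression, so the error originates in Step 2.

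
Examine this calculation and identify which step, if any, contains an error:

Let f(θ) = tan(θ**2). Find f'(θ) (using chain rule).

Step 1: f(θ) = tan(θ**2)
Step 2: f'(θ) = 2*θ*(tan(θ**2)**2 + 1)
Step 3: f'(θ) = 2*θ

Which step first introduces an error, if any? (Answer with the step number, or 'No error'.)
Step 3

Step 3 is incorrect due to a dropped term.
The step shows: 2*θ
The correct value should be: 2*θ*tan(θ**2)**2 + 2*θ

Explanation: A term was dropped: the term 2*θ*tan(θ**2)**2 was incorrectly omitted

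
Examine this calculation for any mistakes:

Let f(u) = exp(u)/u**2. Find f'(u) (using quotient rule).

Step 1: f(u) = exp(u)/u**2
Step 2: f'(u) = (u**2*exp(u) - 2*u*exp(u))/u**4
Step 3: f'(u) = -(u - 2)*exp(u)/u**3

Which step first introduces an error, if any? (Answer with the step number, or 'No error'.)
Step 3

Step 3 is incorrect due to a sign flip.
The step shows: -(u - 2)*exp(u)/u**3
The correct value should be: (u - 2)*exp(u)/u**3

Explanation: The sign of the whole expression was flipped: the term (u - 2)*exp(u)/u**3 was incorrectly written as -(u - 2)*exp(u)/u**3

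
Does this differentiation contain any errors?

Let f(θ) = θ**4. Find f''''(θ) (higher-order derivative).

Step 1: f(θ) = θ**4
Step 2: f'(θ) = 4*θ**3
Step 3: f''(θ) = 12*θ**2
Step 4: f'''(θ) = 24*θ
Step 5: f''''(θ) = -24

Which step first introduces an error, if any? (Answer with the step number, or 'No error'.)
Step 5

Step 5 is incorrect due to a sign flip.
The step shows: -24
The correct value should be: 24

Explanation: The sign of the whole expression was flipped: the term 24 was incorrectly written as -24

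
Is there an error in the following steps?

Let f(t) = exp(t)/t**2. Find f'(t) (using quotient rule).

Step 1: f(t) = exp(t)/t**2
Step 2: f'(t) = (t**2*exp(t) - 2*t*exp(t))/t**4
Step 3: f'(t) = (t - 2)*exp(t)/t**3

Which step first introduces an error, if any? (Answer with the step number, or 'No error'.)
No error

All steps in this derivation are correct.
The final answer f'(t) = (t - 2)*exp(t)/t**3 is valid.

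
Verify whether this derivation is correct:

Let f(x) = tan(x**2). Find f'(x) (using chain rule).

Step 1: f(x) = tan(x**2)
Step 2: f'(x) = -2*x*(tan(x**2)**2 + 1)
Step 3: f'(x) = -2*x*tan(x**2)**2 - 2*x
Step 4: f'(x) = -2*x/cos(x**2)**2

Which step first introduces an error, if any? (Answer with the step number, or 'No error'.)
Step 2

Step 2 is incorrect due to a sign flip.
The step shows: -2*x*(tan(x**2)**2 + 1)
The correct value should be: 2*x*(tan(x**2)**2 + 1)

Explanation: The sign of the whole expression was flipped: the term 2*x*(tan(x**2)**2 + 1) was incorrectly written as -2*x*(tan(x**2)**2 + 1)
The later steps are derived from this incorrect expression, so the error originates in Step 2.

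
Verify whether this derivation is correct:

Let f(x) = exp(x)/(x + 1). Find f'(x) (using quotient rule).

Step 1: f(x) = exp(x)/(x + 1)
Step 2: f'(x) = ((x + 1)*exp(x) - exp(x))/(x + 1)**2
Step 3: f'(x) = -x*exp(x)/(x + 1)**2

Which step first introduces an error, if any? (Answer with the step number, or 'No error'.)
Step 3

Step 3 is incorrect due to a sign flip.
The step shows: -x*exp(x)/(x + 1)**2
The correct value should be: x*exp(x)/(x + 1)**2

Explanation: The sign of the whole expression was flipped: the term x*exp(x)/(x + 1)**2 was incorrectly written as -x*exp(x)/(x + 1)**2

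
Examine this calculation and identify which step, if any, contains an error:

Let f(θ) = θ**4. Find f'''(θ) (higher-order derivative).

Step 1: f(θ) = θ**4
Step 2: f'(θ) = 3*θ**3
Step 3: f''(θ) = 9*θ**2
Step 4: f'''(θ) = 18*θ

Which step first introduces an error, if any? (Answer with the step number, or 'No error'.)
Step 2

Step 2 is incorrect due to a wrong coefficient.
The step shows: 3*θ**3
The correct value should be: 4*θ**3

Explanation: The coefficient 4 was incorrectly written as 3: the term 4*θ**3 was incorrectly written as 3*θ**3
The later steps are derived from this incorrect expression, so the error originates in Step 2.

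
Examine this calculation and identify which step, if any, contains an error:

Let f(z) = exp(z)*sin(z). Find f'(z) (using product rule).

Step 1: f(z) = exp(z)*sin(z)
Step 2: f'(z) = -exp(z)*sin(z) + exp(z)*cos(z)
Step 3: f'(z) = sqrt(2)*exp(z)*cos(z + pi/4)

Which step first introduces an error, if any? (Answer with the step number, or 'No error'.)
Step 2

Step 2 is incorrect due to a sign flip.
The step shows: -exp(z)*sin(z) + exp(z)*cos(z)
The correct value should be: exp(z)*sin(z) + exp(z)*cos(z)

Explanation: The sign of one term was flipped: the term exp(z)*sin(z) was incorrectly written as -exp(z)*sin(z)
The later steps are derived from this incorrect expression, so the error originates in Step 2.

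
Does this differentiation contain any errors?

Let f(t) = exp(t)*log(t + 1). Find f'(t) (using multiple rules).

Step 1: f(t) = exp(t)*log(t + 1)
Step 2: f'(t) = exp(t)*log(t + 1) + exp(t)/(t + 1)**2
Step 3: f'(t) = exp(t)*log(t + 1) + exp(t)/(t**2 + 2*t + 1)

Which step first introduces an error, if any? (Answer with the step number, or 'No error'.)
Step 2

Step 2 is incorrect due to a wrong exponent.
The step shows: exp(t)*log(t + 1) + exp(t)/(t + 1)**2
The correct value should be: exp(t)*log(t + 1) + exp(t)/(t + 1)

Explanation: The exponent -1 on t + 1 was incorrectly written as -2: the term exp(t)/(t + 1) was incorrectly written as exp(t)/(t + 1)**2
The later steps are derived from this incorrect expression, so the error originates in Step 2.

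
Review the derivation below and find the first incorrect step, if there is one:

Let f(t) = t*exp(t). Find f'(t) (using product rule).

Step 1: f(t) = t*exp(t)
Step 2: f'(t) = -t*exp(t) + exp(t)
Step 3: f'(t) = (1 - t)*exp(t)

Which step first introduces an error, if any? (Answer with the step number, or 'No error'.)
Step 2

Step 2 is incorrect due to a sign flip.
The step shows: -t*exp(t) + exp(t)
The correct value should be: t*exp(t) + exp(t)

Explanation: The sign of one term was flipped: the term t*exp(t) was incorrectly written as -t*exp(t)
The later steps are derived from this incorrect expression, so the error originates in Step 2.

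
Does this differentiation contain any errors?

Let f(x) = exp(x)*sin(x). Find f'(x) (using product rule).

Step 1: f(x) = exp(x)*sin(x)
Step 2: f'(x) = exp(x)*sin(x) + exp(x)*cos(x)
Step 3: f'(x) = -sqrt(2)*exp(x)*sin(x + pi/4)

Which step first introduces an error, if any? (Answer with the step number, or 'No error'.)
Step 3

Step 3 is incorrect due to a sign flip.
The step shows: -sqrt(2)*exp(x)*sin(x + pi/4)
The correct value should be: sqrt(2)*exp(x)*sin(x + pi/4)

Explanation: The sign of the whole expression was flipped: the term sqrt(2)*exp(x)*sin(x + pi/4) was incorrectly written as -sqrt(2)*exp(x)*sin(x + pi/4)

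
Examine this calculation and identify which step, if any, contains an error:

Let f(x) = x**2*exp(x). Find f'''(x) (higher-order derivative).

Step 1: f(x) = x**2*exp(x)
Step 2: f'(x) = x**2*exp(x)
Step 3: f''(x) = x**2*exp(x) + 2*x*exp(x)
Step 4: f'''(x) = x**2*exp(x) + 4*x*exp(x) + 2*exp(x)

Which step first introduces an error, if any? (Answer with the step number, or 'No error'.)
Step 2

Step 2 is incorrect due to a dropped term.
The step shows: x**2*exp(x)
The correct value should be: x**2*exp(x) + 2*x*exp(x)

Explanation: A term was dropped: the term 2*x*exp(x) was incorrectly omitted
The later steps are derived from this incorrect expression, so the error originates in Step 2.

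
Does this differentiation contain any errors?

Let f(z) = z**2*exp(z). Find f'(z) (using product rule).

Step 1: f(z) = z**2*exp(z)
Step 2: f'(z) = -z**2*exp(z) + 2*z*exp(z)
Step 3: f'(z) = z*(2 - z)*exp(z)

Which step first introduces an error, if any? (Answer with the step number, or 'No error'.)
Step 2

Step 2 is incorrect due to a sign flip.
The step shows: -z**2*exp(z) + 2*z*exp(z)
The correct value should be: z**2*exp(z) + 2*z*exp(z)

Explanation: The sign of one term was flipped: the term z**2*exp(z) was incorrectly written as -z**2*exp(z)
The later steps are derived from this incorrect expression, so the error originates in Step 2.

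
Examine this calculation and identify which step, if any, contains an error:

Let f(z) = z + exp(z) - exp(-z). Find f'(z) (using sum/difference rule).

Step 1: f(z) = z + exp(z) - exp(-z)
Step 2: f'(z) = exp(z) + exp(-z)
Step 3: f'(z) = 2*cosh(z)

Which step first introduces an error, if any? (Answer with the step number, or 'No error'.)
Step 2

Step 2 is incorrect due to a dropped term.
The step shows: exp(z) + exp(-z)
The correct value should be: exp(z) + 1 + exp(-z)

Explanation: A term was dropped: the term 1 was incorrectly omitted
The later steps are derived from this incorrect expression, so the error originates in Step 2.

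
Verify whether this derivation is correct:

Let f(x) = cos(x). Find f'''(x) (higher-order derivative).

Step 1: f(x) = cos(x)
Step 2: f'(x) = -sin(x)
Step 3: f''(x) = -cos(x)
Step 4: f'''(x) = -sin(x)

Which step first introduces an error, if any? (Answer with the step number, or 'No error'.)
Step 4

Step 4 is incorrect due to a sign flip.
The step shows: -sin(x)
The correct value should be: sin(x)

Explanation: The sign of the whole expression was flipped: the term sin(x) was incorrectly written as -sin(x)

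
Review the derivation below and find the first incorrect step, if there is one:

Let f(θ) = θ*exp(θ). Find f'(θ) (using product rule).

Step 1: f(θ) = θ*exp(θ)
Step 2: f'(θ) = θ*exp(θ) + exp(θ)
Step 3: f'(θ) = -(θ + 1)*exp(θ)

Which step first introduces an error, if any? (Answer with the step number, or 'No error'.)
Step 3

Step 3 is incorrect due to a sign flip.
The step shows: -(θ + 1)*exp(θ)
The correct value should be: (θ + 1)*exp(θ)

Explanation: The sign of the whole expression was flipped: the term (θ + 1)*exp(θ) was incorrectly written as -(θ + 1)*exp(θ)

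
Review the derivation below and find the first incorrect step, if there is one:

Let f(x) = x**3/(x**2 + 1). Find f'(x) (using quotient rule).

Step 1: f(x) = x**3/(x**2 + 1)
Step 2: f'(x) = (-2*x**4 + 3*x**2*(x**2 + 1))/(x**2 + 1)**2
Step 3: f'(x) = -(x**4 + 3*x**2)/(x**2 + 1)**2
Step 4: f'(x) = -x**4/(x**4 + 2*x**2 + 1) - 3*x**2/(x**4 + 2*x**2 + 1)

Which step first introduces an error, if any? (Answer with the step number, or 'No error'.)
Step 3

Step 3 is incorrect due to a sign flip.
The step shows: -(x**4 + 3*x**2)/(x**2 + 1)**2
The correct value should be: (x**4 + 3*x**2)/(x**2 + 1)**2

Explanation: The sign of the whole expression was flipped: the term (x**4 + 3*x**2)/(x**2 + 1)**2 was incorrectly written as -(x**4 + 3*x**2)/(x**2 + 1)**2
The later steps are derived from this incorrect expression, so the error originates in Step 3.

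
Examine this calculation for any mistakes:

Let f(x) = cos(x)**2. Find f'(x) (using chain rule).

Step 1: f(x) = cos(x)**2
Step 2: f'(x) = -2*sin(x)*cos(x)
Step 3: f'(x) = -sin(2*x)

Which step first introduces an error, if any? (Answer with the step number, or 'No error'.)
No error

All steps in this derivation are correct.
The final answer f'(x) = -sin(2*x) is valid.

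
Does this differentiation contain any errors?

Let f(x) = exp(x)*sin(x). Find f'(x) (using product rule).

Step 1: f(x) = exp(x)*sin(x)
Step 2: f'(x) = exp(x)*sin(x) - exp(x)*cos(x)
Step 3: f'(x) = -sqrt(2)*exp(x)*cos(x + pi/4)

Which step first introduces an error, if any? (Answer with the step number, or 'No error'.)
Step 2

Step 2 is incorrect due to a sign flip.
The step shows: exp(x)*sin(x) - exp(x)*cos(x)
The correct value should be: exp(x)*sin(x) + exp(x)*cos(x)

Explanation: The sign of one term was flipped: the term exp(x)*cos(x) was incorrectly written as -exp(x)*cos(x)
The later steps are derived from this incorrect expression, so the error originates in Step 2.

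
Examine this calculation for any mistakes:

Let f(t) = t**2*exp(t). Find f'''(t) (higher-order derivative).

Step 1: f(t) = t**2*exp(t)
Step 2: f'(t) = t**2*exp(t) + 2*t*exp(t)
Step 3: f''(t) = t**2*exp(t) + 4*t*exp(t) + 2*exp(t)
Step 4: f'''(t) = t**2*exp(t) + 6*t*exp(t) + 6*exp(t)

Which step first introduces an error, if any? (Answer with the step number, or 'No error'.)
No error

All steps in this derivation are correct.
The final answer f'''(t) = t**2*exp(t) + 6*t*exp(t) + 6*exp(t) is valid.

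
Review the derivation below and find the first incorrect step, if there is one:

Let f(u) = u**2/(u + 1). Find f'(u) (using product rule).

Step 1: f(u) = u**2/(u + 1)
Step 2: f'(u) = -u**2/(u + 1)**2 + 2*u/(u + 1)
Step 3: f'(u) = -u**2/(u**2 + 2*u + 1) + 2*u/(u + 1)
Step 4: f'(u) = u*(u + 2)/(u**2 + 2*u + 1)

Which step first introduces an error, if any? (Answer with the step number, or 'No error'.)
No error

All steps in this derivation are correct.
The final answer f'(u) = u*(u + 2)/(u**2 + 2*u + 1) is valid.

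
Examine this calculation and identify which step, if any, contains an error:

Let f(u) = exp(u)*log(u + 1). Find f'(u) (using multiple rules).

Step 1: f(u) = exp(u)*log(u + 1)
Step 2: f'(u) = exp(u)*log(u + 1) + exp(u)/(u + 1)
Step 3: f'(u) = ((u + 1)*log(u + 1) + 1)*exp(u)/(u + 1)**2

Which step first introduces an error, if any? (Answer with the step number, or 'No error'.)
Step 3

Step 3 is incorrect due to a wrong exponent.
The step shows: ((u + 1)*log(u + 1) + 1)*exp(u)/(u + 1)**2
The correct value should be: ((u + 1)*log(u + 1) + 1)*exp(u)/(u + 1)

Explanation: The exponent -1 on u + 1 was incorrectly written as -2: the term ((u + 1)*log(u + 1) + 1)*exp(u)/(u + 1) was incorrectly written as ((u + 1)*log(u + 1) + 1)*exp(u)/(u + 1)**2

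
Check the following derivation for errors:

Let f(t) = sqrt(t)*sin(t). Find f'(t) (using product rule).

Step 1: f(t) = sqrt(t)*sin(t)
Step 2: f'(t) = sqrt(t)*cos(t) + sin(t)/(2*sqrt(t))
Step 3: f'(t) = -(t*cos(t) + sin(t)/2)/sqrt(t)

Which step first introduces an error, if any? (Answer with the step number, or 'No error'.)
Step 3

Step 3 is incorrect due to a sign flip.
The step shows: -(t*cos(t) + sin(t)/2)/sqrt(t)
The correct value should be: (t*cos(t) + sin(t)/2)/sqrt(t)

Explanation: The sign of the whole expression was flipped: the term (t*cos(t) + sin(t)/2)/sqrt(t) was incorrectly written as -(t*cos(t) + sin(t)/2)/sqrt(t)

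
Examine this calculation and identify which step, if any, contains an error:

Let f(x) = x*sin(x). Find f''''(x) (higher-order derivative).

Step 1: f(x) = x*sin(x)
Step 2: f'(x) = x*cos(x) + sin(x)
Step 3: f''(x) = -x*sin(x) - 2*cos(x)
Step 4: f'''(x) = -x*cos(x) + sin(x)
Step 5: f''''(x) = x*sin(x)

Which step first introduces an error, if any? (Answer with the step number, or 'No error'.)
Step 3

Step 3 is incorrect due to a sign flip.
The step shows: -x*sin(x) - 2*cos(x)
The correct value should be: -x*sin(x) + 2*cos(x)

Explanation: The sign of one term was flipped: the term 2*cos(x) was incorrectly written as -2*cos(x)
The later steps are derived from this incorrect expression, so the error originates in Step 3.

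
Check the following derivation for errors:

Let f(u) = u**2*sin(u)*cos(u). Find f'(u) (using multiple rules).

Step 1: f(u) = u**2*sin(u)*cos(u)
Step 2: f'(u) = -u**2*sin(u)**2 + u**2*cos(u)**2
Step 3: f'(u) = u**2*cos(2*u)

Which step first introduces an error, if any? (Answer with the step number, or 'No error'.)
Step 2

Step 2 is incorrect due to a dropped term.
The step shows: -u**2*sin(u)**2 + u**2*cos(u)**2
The correct value should be: -u**2*sin(u)**2 + u**2*cos(u)**2 + 2*u*sin(u)*cos(u)

Explanation: A term was dropped: the term 2*u*sin(u)*cos(u) was incorrectly omitted
The later steps are derived from this incorrect expression, so the error originates in Step 2.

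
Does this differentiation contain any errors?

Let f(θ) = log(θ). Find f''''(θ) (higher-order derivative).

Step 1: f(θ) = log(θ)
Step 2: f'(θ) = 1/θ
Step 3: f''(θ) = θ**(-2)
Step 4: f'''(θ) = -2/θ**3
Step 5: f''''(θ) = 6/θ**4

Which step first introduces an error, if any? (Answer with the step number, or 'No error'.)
Step 3

Step 3 is incorrect due to a sign flip.
The step shows: θ**(-2)
The correct value should be: -1/θ**2

Explanation: The sign of the whole expression was flipped: the term -1/θ**2 was incorrectly written as θ**(-2)
The later steps are derived from this incorrect expression, so the error originates in Step 3.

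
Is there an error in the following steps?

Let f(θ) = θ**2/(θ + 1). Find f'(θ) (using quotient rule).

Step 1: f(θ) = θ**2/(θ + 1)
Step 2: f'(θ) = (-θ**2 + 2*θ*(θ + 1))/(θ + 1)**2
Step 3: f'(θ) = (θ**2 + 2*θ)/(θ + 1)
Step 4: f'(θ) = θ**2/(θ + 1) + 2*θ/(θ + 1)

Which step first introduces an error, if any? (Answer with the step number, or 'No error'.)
Step 3

Step 3 is incorrect due to a wrong exponent.
The step shows: (θ**2 + 2*θ)/(θ + 1)
The correct value should be: (θ**2 + 2*θ)/(θ + 1)**2

Explanation: The exponent -2 on θ + 1 was incorrectly written as -1: the term (θ**2 + 2*θ)/(θ + 1)**2 was incorrectly written as (θ**2 + 2*θ)/(θ + 1)
The later steps are derived from this incorrect expression, so the error originates in Step 3.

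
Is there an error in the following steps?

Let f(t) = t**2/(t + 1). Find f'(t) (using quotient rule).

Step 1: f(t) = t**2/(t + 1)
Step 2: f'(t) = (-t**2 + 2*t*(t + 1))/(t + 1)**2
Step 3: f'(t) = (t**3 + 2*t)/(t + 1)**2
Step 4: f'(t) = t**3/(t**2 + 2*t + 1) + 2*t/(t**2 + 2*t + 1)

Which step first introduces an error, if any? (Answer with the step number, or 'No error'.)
Step 3

Step 3 is incorrect due to a wrong exponent.
The step shows: (t**3 + 2*t)/(t + 1)**2
The correct value should be: (t**2 + 2*t)/(t + 1)**2

Explanation: The exponent 2 on t was incorrectly written as 3: the term (t**2 + 2*t)/(t + 1)**2 was incorrectly written as (t**3 + 2*t)/(t + 1)**2
The later steps are derived from this incorrect expression, so the error originates in Step 3.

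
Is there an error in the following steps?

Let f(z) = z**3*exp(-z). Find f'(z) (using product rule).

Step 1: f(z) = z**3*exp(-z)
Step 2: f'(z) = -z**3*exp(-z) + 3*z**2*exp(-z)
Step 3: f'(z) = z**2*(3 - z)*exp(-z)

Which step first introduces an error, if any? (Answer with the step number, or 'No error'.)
No error

All steps in this derivation are correct.
The final answer f'(z) = z**2*(3 - z)*exp(-z) is valid.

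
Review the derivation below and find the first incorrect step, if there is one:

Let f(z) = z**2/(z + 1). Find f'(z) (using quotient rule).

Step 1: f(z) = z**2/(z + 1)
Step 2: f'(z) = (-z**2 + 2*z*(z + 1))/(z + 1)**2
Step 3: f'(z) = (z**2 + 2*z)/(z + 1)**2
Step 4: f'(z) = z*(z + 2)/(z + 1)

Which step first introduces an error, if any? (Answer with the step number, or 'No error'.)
Step 4

Step 4 is incorrect due to a wrong exponent.
The step shows: z*(z + 2)/(z + 1)
The correct value should be: z*(z + 2)/(z + 1)**2

Explanation: The exponent -2 on z + 1 was incorrectly written as -1: the term z*(z + 2)/(z + 1)**2 was incorrectly written as z*(z + 2)/(z + 1)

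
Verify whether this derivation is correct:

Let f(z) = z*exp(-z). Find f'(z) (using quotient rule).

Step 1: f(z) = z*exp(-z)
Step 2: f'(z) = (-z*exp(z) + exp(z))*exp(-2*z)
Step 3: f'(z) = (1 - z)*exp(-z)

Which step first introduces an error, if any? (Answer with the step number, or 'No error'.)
No error

All steps in this derivation are correct.
The final answer f'(z) = (1 - z)*exp(-z) is valid.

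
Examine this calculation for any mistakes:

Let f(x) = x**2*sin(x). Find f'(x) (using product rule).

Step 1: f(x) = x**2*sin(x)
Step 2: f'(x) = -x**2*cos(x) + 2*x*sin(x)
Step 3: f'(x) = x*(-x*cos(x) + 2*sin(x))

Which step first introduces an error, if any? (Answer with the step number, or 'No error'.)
Step 2

Step 2 is incorrect due to a sign flip.
The step shows: -x**2*cos(x) + 2*x*sin(x)
The correct value should be: x**2*cos(x) + 2*x*sin(x)

Explanation: The sign of one term was flipped: the term x**2*cos(x) was incorrectly written as -x**2*cos(x)
The later steps are derived from this incorrect expression, so the error originates in Step 2.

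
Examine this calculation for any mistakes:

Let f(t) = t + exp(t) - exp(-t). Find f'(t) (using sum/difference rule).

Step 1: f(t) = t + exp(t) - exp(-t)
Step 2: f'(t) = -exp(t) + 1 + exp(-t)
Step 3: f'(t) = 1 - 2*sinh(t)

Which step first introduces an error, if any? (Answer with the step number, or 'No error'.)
Step 2

Step 2 is incorrect due to a sign flip.
The step shows: -exp(t) + 1 + exp(-t)
The correct value should be: exp(t) + 1 + exp(-t)

Explanation: The sign of one term was flipped: the term exp(t) was incorrectly written as -exp(t)
The later steps are derived from this incorrect expression, so the error originates in Step 2.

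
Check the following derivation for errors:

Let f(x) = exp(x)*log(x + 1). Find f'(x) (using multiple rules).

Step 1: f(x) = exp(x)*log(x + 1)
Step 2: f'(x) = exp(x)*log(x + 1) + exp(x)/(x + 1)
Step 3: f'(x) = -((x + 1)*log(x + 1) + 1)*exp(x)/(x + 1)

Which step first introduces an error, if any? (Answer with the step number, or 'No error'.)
Step 3

Step 3 is incorrect due to a sign flip.
The step shows: -((x + 1)*log(x + 1) + 1)*exp(x)/(x + 1)
The correct value should be: ((x + 1)*log(x + 1) + 1)*exp(x)/(x + 1)

Explanation: The sign of the whole expression was flipped: the term ((x + 1)*log(x + 1) + 1)*exp(x)/(x + 1) was incorrectly written as -((x + 1)*log(x + 1) + 1)*exp(x)/(x + 1)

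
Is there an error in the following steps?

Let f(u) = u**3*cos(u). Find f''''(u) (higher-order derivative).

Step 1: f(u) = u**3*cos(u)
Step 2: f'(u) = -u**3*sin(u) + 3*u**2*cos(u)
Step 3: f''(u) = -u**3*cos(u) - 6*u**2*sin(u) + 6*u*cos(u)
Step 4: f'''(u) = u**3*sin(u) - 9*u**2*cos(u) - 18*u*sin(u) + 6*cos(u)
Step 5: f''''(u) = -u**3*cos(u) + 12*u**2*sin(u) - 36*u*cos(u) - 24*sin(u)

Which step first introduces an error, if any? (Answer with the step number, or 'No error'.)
Step 5

Step 5 is incorrect due to a sign flip.
The step shows: -u**3*cos(u) + 12*u**2*sin(u) - 36*u*cos(u) - 24*sin(u)
The correct value should be: u**3*cos(u) + 12*u**2*sin(u) - 36*u*cos(u) - 24*sin(u)

Explanation: The sign of one term was flipped: the term u**3*cos(u) was incorrectly written as -u**3*cos(u)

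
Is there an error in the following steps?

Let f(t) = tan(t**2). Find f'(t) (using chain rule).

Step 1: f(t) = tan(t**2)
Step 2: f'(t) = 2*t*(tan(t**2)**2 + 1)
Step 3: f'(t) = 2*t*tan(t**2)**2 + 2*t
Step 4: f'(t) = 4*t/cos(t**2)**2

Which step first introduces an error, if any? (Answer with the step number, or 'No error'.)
Step 4

Step 4 is incorrect due to a wrong coefficient.
The step shows: 4*t/cos(t**2)**2
The correct value should be: 2*t/cos(t**2)**2

Explanation: The coefficient 2 was incorrectly written as 4: the term 2*t/cos(t**2)**2 was incorrectly written as 4*t/cos(t**2)**2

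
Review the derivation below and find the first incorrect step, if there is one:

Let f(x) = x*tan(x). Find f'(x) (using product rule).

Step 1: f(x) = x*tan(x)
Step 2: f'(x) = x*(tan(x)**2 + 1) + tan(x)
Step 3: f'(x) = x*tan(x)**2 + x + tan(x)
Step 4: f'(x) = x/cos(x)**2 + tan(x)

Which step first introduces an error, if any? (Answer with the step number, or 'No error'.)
No error

All steps in this derivation are correct.
The final answer f'(x) = x/cos(x)**2 + tan(x) is valid.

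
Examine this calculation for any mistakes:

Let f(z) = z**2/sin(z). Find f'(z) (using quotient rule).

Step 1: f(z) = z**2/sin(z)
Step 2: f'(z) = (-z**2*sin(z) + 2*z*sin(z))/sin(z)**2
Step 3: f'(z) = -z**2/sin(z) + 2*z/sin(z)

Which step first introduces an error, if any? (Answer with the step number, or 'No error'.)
Step 2

Step 2 is incorrect due to a wrong trig function.
The step shows: (-z**2*sin(z) + 2*z*sin(z))/sin(z)**2
The correct value should be: (-z**2*cos(z) + 2*z*sin(z))/sin(z)**2

Explanation: cos(z) was incorrectly written as sin(z): the term (-z**2*cos(z) + 2*z*sin(z))/sin(z)**2 was incorrectly written as (-z**2*sin(z) + 2*z*sin(z))/sin(z)**2
The later steps are derived from this incorrect expression, so the error originates in Step 2.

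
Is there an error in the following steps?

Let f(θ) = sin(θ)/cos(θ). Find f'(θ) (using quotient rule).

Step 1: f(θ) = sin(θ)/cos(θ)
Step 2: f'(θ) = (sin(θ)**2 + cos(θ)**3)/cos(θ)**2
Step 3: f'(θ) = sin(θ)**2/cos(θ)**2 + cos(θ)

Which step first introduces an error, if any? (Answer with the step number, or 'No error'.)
Step 2

Step 2 is incorrect due to a wrong exponent.
The step shows: (sin(θ)**2 + cos(θ)**3)/cos(θ)**2
The correct value should be: (sin(θ)**2 + cos(θ)**2)/cos(θ)**2

Explanation: The exponent 2 on cos(θ) was incorrectly written as 3: the term (sin(θ)**2 + cos(θ)**2)/cos(θ)**2 was incorrectly written as (sin(θ)**2 + cos(θ)**3)/cos(θ)**2
The later steps are derived from this incorrect expression, so the error originates in Step 2.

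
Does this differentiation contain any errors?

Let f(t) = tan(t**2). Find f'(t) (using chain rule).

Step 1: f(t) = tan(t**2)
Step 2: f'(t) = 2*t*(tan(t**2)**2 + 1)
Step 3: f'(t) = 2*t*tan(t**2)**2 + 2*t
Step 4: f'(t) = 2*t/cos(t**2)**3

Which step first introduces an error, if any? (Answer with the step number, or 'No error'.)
Step 4

Step 4 is incorrect due to a wrong exponent.
The step shows: 2*t/cos(t**2)**3
The correct value should be: 2*t/cos(t**2)**2

Explanation: The exponent -2 on cos(t**2) was incorrectly written as -3: the term 2*t/cos(t**2)**2 was incorrectly written as 2*t/cos(t**2)**3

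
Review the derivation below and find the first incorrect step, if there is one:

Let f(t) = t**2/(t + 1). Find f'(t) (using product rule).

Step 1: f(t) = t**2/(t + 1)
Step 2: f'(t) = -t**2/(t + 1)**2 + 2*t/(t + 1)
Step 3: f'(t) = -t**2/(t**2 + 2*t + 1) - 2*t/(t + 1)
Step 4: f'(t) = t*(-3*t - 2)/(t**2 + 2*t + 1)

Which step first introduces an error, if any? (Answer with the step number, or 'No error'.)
Step 3

Step 3 is incorrect due to a sign flip.
The step shows: -t**2/(t**2 + 2*t + 1) - 2*t/(t + 1)
The correct value should be: -t**2/(t**2 + 2*t + 1) + 2*t/(t + 1)

Explanation: The sign of one term was flipped: the term 2*t/(t + 1) was incorrectly written as -2*t/(t + 1)
The later steps are derived from this incorrect expression, so the error originates in Step 3.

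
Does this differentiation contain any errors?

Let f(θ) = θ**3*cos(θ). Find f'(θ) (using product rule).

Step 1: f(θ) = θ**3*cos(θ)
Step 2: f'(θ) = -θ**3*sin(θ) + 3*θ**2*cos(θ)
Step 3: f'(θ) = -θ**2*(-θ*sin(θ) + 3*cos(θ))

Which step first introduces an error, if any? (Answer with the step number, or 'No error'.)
Step 3

Step 3 is incorrect due to a sign flip.
The step shows: -θ**2*(-θ*sin(θ) + 3*cos(θ))
The correct value should be: θ**2*(-θ*sin(θ) + 3*cos(θ))

Explanation: The sign of the whole expression was flipped: the term θ**2*(-θ*sin(θ) + 3*cos(θ)) was incorrectly written as -θ**2*(-θ*sin(θ) + 3*cos(θ))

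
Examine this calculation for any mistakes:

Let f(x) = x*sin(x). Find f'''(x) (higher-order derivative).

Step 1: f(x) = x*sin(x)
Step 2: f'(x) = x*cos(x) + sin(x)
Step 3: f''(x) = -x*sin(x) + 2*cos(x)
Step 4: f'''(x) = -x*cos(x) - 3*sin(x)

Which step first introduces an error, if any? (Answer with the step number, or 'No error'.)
No error

All steps in this derivation are correct.
The final answer f'''(x) = -x*cos(x) - 3*sin(x) is valid.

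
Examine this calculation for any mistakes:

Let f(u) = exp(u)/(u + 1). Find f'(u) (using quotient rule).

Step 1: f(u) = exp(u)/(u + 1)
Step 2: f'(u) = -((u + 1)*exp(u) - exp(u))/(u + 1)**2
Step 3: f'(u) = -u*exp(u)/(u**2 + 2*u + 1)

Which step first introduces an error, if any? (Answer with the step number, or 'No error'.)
Step 2

Step 2 is incorrect due to a sign flip.
The step shows: -((u + 1)*exp(u) - exp(u))/(u + 1)**2
The correct value should be: ((u + 1)*exp(u) - exp(u))/(u + 1)**2

Explanation: The sign of the whole expression was flipped: the term ((u + 1)*exp(u) - exp(u))/(u + 1)**2 was incorrectly written as -((u + 1)*exp(u) - exp(u))/(u + 1)**2
The later steps are derived from this incorrect expression, so the error originates in Step 2.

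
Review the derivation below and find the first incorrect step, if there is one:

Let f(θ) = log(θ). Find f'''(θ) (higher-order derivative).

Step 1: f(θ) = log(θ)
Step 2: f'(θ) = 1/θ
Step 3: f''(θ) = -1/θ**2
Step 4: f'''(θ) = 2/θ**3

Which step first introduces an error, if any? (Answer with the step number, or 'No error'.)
No error

All steps in this derivation are correct.
The final answer f'''(θ) = 2/θ**3 is valid.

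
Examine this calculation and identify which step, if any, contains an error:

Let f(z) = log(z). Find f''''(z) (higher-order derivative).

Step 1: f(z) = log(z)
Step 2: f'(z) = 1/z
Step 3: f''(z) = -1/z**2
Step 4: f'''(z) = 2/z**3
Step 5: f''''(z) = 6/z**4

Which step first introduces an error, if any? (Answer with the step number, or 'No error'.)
Step 5

Step 5 is incorrect due to a sign flip.
The step shows: 6/z**4
The correct value should be: -6/z**4

Explanation: The sign of the whole expression was flipped: the term -6/z**4 was incorrectly written as 6/z**4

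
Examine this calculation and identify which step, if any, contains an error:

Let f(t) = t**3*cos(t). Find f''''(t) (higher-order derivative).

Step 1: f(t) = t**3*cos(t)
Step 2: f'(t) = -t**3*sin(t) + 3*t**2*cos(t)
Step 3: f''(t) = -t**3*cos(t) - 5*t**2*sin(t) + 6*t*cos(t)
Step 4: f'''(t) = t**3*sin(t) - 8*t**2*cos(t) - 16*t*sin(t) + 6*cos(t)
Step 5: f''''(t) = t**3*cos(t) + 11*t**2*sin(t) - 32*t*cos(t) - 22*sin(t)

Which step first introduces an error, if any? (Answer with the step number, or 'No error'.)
Step 3

Step 3 is incorrect due to a wrong coefficient.
The step shows: -t**3*cos(t) - 5*t**2*sin(t) + 6*t*cos(t)
The correct value should be: -t**3*cos(t) - 6*t**2*sin(t) + 6*t*cos(t)

Explanation: The coefficient -6 was incorrectly written as -5: the term -6*t**2*sin(t) was incorrectly written as -5*t**2*sin(t)
The later steps are derived from this incorrect expression, so the error originates in Step 3.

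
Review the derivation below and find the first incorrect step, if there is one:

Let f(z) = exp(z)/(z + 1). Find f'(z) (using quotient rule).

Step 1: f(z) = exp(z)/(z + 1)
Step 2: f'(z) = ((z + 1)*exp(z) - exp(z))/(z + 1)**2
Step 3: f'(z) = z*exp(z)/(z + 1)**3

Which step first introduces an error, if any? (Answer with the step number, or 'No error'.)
Step 3

Step 3 is incorrect due to a wrong exponent.
The step shows: z*exp(z)/(z + 1)**3
The correct value should be: z*exp(z)/(z + 1)**2

Explanation: The exponent -2 on z + 1 was incorrectly written as -3: the term z*exp(z)/(z + 1)**2 was incorrectly written as z*exp(z)/(z + 1)**3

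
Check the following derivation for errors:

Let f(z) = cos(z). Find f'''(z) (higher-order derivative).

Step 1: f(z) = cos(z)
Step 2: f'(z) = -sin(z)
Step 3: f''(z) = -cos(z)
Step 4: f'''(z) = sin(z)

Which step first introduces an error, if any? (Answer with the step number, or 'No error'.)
No error

All steps in this derivation are correct.
The final answer f'''(z) = sin(z) is valid.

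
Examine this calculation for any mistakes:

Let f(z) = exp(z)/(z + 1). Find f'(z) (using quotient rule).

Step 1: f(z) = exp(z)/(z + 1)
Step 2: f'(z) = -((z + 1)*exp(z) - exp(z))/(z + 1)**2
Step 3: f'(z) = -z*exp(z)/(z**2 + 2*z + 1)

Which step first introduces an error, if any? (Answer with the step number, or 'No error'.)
Step 2

Step 2 is incorrect due to a sign flip.
The step shows: -((z + 1)*exp(z) - exp(z))/(z + 1)**2
The correct value should be: ((z + 1)*exp(z) - exp(z))/(z + 1)**2

Explanation: The sign of the whole expression was flipped: the term ((z + 1)*exp(z) - exp(z))/(z + 1)**2 was incorrectly written as -((z + 1)*exp(z) - exp(z))/(z + 1)**2
The later steps are derived from this incorrect expression, so the error originates in Step 2.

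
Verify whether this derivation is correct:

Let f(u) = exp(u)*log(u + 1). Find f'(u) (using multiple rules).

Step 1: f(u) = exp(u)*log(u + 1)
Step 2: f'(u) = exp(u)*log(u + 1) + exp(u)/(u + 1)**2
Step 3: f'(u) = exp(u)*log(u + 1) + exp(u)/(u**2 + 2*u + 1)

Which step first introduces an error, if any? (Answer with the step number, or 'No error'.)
Step 2

Step 2 is incorrect due to a wrong exponent.
The step shows: exp(u)*log(u + 1) + exp(u)/(u + 1)**2
The correct value should be: exp(u)*log(u + 1) + exp(u)/(u + 1)

Explanation: The exponent -1 on u + 1 was incorrectly written as -2: the term exp(u)/(u + 1) was incorrectly written as exp(u)/(u + 1)**2
The later steps are derived from this incorrect expression, so the error originates in Step 2.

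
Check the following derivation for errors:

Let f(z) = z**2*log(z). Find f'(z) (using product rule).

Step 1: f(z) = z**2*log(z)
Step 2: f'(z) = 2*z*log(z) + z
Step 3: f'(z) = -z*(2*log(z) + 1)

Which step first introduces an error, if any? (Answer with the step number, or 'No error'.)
Step 3

Step 3 is incorrect due to a sign flip.
The step shows: -z*(2*log(z) + 1)
The correct value should be: z*(2*log(z) + 1)

Explanation: The sign of the whole expression was flipped: the term z*(2*log(z) + 1) was incorrectly written as -z*(2*log(z) + 1)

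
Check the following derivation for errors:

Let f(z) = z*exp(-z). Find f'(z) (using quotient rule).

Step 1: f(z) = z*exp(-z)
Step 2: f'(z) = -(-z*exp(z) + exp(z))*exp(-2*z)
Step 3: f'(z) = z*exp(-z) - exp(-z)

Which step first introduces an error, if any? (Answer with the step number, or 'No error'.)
Step 2

Step 2 is incorrect due to a sign flip.
The step shows: -(-z*exp(z) + exp(z))*exp(-2*z)
The correct value should be: (-z*exp(z) + exp(z))*exp(-2*z)

Explanation: The sign of the whole expression was flipped: the term (-z*exp(z) + exp(z))*exp(-2*z) was incorrectly written as -(-z*exp(z) + exp(z))*exp(-2*z)
The later steps are derived from this incorrect expression, so the error originates in Step 2.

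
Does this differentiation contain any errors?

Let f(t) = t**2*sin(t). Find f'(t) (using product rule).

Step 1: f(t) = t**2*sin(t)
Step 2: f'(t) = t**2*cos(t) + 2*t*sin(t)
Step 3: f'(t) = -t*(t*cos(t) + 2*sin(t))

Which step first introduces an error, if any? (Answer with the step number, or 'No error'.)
Step 3

Step 3 is incorrect due to a sign flip.
The step shows: -t*(t*cos(t) + 2*sin(t))
The correct value should be: t*(t*cos(t) + 2*sin(t))

Explanation: The sign of the whole expression was flipped: the term t*(t*cos(t) + 2*sin(t)) was incorrectly written as -t*(t*cos(t) + 2*sin(t))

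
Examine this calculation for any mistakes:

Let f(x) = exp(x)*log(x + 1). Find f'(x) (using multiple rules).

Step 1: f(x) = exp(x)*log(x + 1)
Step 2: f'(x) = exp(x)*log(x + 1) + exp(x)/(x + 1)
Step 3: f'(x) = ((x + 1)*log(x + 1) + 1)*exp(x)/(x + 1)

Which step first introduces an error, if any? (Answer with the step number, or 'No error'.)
No error

All steps in this derivation are correct.
The final answer f'(x) = ((x + 1)*log(x + 1) + 1)*exp(x)/(x + 1) is valid.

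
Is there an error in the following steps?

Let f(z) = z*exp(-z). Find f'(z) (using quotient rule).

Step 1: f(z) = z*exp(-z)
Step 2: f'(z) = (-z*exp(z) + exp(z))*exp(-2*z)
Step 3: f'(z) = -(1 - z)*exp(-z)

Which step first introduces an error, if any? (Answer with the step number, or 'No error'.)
Step 3

Step 3 is incorrect due to a sign flip.
The step shows: -(1 - z)*exp(-z)
The correct value should be: (1 - z)*exp(-z)

Explanation: The sign of the whole expression was flipped: the term (1 - z)*exp(-z) was incorrectly written as -(1 - z)*exp(-z)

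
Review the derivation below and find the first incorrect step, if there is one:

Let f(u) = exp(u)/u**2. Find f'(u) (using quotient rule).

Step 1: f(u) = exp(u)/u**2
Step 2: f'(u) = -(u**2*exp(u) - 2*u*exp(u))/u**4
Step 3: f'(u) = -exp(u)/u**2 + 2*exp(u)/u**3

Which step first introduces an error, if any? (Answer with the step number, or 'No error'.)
Step 2

Step 2 is incorrect due to a sign flip.
The step shows: -(u**2*exp(u) - 2*u*exp(u))/u**4
The correct value should be: (u**2*exp(u) - 2*u*exp(u))/u**4

Explanation: The sign of the whole expression was flipped: the term (u**2*exp(u) - 2*u*exp(u))/u**4 was incorrectly written as -(u**2*exp(u) - 2*u*exp(u))/u**4
The later steps are derived from this incorrect expression, so the error originates in Step 2.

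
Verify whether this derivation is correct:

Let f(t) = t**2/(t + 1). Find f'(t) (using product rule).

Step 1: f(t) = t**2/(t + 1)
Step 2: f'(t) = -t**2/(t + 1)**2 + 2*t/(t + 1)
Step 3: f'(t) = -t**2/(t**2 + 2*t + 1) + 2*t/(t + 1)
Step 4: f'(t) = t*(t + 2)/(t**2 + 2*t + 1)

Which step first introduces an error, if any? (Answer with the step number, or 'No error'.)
No error

All steps in this derivation are correct.
The final answer f'(t) = t*(t + 2)/(t**2 + 2*t + 1) is valid.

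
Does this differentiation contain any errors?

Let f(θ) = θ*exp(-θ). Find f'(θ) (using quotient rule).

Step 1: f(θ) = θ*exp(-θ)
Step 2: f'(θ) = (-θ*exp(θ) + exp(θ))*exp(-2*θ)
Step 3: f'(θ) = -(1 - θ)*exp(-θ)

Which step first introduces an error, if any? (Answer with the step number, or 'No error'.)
Step 3

Step 3 is incorrect due to a sign flip.
The step shows: -(1 - θ)*exp(-θ)
The correct value should be: (1 - θ)*exp(-θ)

Explanation: The sign of the whole expression was flipped: the term (1 - θ)*exp(-θ) was incorrectly written as -(1 - θ)*exp(-θ)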